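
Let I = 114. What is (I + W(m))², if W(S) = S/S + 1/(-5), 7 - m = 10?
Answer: 329476/25 ≈ 13179.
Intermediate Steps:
m = -3 (m = 7 - 1*10 = 7 - 10 = -3)
W(S) = ⅘ (W(S) = 1 + 1*(-⅕) = 1 - ⅕ = ⅘)
(I + W(m))² = (114 + ⅘)² = (574/5)² = 329476/25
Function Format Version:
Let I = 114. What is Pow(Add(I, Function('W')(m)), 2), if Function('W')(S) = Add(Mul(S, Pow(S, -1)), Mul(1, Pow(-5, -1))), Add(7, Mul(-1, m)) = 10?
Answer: Rational(329476, 25) ≈ 13179.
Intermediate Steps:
m = -3 (m = Add(7, Mul(-1, 10)) = Add(7, -10) = -3)
Function('W')(S) = Rational(4, 5) (Function('W')(S) = Add(1, Mul(1, Rational(-1, 5))) = Add(1, Rational(-1, 5)) = Rational(4, 5))
Pow(Add(I, Function('W')(m)), 2) = Pow(Add(114, Rational(4, 5)), 2) = Pow(Rational(574, 5), 2) = Rational(329476, 25)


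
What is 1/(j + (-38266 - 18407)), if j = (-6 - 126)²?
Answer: -1/39249 ≈ -2.5478e-5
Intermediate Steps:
j = 17424 (j = (-132)² = 17424)
1/(j + (-38266 - 18407)) = 1/(17424 + (-38266 - 18407)) = 1/(17424 - 56673) = 1/(-39249) = -1/39249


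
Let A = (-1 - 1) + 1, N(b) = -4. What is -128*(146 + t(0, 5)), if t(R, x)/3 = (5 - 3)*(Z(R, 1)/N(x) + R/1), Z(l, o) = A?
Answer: -18880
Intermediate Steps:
A = -1 (A = -2 + 1 = -1)
Z(l, o) = -1
t(R, x) = 3/2 + 6*R (t(R, x) = 3*((5 - 3)*(-1/(-4) + R/1)) = 3*(2*(-1*(-¼) + R*1)) = 3*(2*(¼ + R)) = 3*(½ + 2*R) = 3/2 + 6*R)
-128*(146 + t(0, 5)) = -128*(146 + (3/2 + 6*0)) = -128*(146 + (3/2 + 0)) = -128*(146 + 3/2) = -128*295/2 = -18880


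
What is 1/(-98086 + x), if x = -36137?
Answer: -1/134223 ≈ -7.4503e-6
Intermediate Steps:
1/(-98086 + x) = 1/(-98086 - 36137) = 1/(-134223) = -1/134223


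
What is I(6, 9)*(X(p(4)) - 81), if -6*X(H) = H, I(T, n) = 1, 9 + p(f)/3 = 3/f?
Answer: -615/8 ≈ -76.875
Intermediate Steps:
p(f) = -27 + 9/f (p(f) = -27 + 3*(3/f) = -27 + 9/f)
X(H) = -H/6
I(6, 9)*(X(p(4)) - 81) = 1*(-(-27 + 9/4)/6 - 81) = 1*(-⅙*(-99/4) - 81) = 1*(33/8 - 81) = 1*(-615/8) = -615/8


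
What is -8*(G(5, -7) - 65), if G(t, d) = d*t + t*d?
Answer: 1080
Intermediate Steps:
G(t, d) = 2*d*t (G(t, d) = d*t + d*t = 2*d*t)
-8*(G(5, -7) - 65) = -8*(2*(-7)*5 - 65) = -8*(-70 - 65) = -8*(-135) = 1080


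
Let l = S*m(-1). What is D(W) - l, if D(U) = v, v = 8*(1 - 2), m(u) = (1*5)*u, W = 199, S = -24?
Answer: -128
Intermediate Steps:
m(u) = 5*u
l = 120 (l = -120*(-1) = -24*(-5) = 120)
v = -8 (v = 8*(-1) = -8)
D(U) = -8
D(W) - l = -8 - 1*120 = -8 - 120 = -128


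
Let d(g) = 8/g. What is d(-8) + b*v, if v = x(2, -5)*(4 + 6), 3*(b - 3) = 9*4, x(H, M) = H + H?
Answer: 599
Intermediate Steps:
x(H, M) = 2*H
b = 15 (b = 3 + (9*4)/3 = 3 + (⅓)*36 = 3 + 12 = 15)
v = 40 (v = (2*2)*(4 + 6) = 4*10 = 40)
d(-8) + b*v = 8/(-8) + 15*40 = 8*(-⅛) + 600 = -1 + 600 = 599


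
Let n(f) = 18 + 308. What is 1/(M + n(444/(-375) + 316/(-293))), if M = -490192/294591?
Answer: 294591/95546474 ≈ 0.0030832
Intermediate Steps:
n(f) = 326
M = -490192/294591 (M = -490192*1/294591 = -490192/294591 ≈ -1.6640)
1/(M + n(444/(-375) + 316/(-293))) = 1/(-490192/294591 + 326) = 1/(95546474/294591) = 294591/95546474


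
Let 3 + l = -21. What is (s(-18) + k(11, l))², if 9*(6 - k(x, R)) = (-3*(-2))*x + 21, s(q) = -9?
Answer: 1444/9 ≈ 160.44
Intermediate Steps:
l = -24 (l = -3 - 21 = -24)
k(x, R) = 11/3 - 2*x/3 (k(x, R) = 6 - ((-3*(-2))*x + 21)/9 = 6 - (6*x + 21)/9 = 6 - (21 + 6*x)/9 = 6 + (-7/3 - 2*x/3) = 11/3 - 2*x/3)
(s(-18) + k(11, l))² = (-9 + (11/3 - ⅔*11))² = (-9 + (11/3 - 22/3))² = (-9 - 11/3)² = (-38/3)² = 1444/9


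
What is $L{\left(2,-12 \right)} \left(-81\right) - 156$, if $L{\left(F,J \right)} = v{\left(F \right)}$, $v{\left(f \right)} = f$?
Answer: $-318$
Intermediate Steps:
$L{\left(F,J \right)} = F$
$L{\left(2,-12 \right)} \left(-81\right) - 156 = 2 \left(-81\right) - 156 = -162 - 156 = -318$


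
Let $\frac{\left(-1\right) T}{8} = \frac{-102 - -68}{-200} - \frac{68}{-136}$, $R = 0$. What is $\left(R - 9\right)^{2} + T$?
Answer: $\frac{1891}{25} \approx 75.64$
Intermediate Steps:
$T = - \frac{134}{25}$ ($T = - 8 \left(\frac{-102 - -68}{-200} - \frac{68}{-136}\right) = - 8 \left(\left(-102 + 68\right) \left(- \frac{1}{200}\right) - - \frac{1}{2}\right) = - 8 \left(\left(-34\right) \left(- \frac{1}{200}\right) + \frac{1}{2}\right) = - 8 \left(\frac{17}{100} + \frac{1}{2}\right) = \left(-8\right) \frac{67}{100} = - \frac{134}{25} \approx -5.36$)
$\left(R - 9\right)^{2} + T = \left(0 - 9\right)^{2} - \frac{134}{25} = \left(-9\right)^{2} - \frac{134}{25} = 81 - \frac{134}{25} = \frac{1891}{25}$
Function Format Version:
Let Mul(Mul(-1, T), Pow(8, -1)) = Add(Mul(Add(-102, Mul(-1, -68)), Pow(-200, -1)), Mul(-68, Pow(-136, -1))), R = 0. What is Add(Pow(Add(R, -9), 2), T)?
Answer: Rational(1891, 25) ≈ 75.640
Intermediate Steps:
T = Rational(-134, 25) (T = Mul(-8, Add(Mul(Add(-102, Mul(-1, -68)), Pow(-200, -1)), Mul(-68, Pow(-136, -1)))) = Mul(-8, Add(Mul(Add(-102, 68), Rational(-1, 200)), Mul(-68, Rational(-1, 136)))) = Mul(-8, Add(Mul(-34, Rational(-1, 200)), Rational(1, 2))) = Mul(-8, Add(Rational(17, 100), Rational(1, 2))) = Mul(-8, Rational(67, 100)) = Rational(-134, 25) ≈ -5.3600)
Add(Pow(Add(R, -9), 2), T) = Add(Pow(Add(0, -9), 2), Rational(-134, 25)) = Add(Pow(-9, 2), Rational(-134, 25)) = Add(81, Rational(-134, 25)) = Rational(1891, 25)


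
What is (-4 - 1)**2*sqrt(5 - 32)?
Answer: 75*I*sqrt(3) ≈ 129.9*I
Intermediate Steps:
(-4 - 1)**2*sqrt(5 - 32) = (-5)**2*sqrt(-27) = 25*(3*I*sqrt(3)) = 75*I*sqrt(3)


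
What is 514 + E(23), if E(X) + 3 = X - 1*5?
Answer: 529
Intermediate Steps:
E(X) = -8 + X (E(X) = -3 + (X - 1*5) = -3 + (X - 5) = -3 + (-5 + X) = -8 + X)
514 + E(23) = 514 + (-8 + 23) = 514 + 15 = 529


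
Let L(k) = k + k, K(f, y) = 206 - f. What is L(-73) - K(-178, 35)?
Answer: -530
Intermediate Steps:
L(k) = 2*k
L(-73) - K(-178, 35) = 2*(-73) - (206 - 1*(-178)) = -146 - (206 + 178) = -146 - 1*384 = -146 - 384 = -530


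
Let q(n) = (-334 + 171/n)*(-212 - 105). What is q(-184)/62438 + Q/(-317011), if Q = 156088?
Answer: 4399819148253/3642010038512 ≈ 1.2081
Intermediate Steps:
q(n) = 105878 - 54207/n (q(n) = (-334 + 171/n)*(-317) = 105878 - 54207/n)
q(-184)/62438 + Q/(-317011) = (105878 - 54207/(-184))/62438 + 156088/(-317011) = (105878 - 54207*(-1/184))*(1/62438) + 156088*(-1/317011) = (105878 + 54207/184)*(1/62438) - 156088/317011 = (19535759/184)*(1/62438) - 156088/317011 = 19535759/11488592 - 156088/317011 = 4399819148253/3642010038512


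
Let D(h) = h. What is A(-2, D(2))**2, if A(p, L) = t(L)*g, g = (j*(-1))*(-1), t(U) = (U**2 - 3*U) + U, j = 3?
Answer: 0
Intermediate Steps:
t(U) = U**2 - 2*U
g = 3 (g = (3*(-1))*(-1) = -3*(-1) = 3)
A(p, L) = 3*L*(-2 + L) (A(p, L) = (L*(-2 + L))*3 = 3*L*(-2 + L))
A(-2, D(2))**2 = (3*2*(-2 + 2))**2 = (3*2*0)**2 = 0**2 = 0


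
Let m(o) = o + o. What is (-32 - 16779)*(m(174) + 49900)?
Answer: -844719128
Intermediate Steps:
m(o) = 2*o
(-32 - 16779)*(m(174) + 49900) = (-32 - 16779)*(2*174 + 49900) = -16811*(348 + 49900) = -16811*50248 = -844719128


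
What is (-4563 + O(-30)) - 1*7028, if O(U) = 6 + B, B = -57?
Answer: -11642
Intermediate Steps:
O(U) = -51 (O(U) = 6 - 57 = -51)
(-4563 + O(-30)) - 1*7028 = (-4563 - 51) - 1*7028 = -4614 - 7028 = -11642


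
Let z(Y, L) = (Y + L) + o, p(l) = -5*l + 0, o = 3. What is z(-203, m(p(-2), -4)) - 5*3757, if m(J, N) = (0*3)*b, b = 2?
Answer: -18985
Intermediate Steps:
p(l) = -5*l
m(J, N) = 0 (m(J, N) = (0*3)*2 = 0*2 = 0)
z(Y, L) = 3 + L + Y (z(Y, L) = (Y + L) + 3 = (L + Y) + 3 = 3 + L + Y)
z(-203, m(p(-2), -4)) - 5*3757 = (3 + 0 - 203) - 5*3757 = -200 - 18785 = -18985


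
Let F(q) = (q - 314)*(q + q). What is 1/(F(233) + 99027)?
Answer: 1/61281 ≈ 1.6318e-5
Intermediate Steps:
F(q) = 2*q*(-314 + q) (F(q) = (-314 + q)*(2*q) = 2*q*(-314 + q))
1/(F(233) + 99027) = 1/(2*233*(-314 + 233) + 99027) = 1/(2*233*(-81) + 99027) = 1/(-37746 + 99027) = 1/61281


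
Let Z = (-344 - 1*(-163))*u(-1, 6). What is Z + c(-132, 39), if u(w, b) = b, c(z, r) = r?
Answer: -1047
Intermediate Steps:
Z = -1086 (Z = (-344 - 1*(-163))*6 = (-344 + 163)*6 = -181*6 = -1086)
Z + c(-132, 39) = -1086 + 39 = -1047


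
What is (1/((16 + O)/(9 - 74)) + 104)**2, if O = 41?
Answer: 34374769/3249 ≈ 10580.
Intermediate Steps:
(1/((16 + O)/(9 - 74)) + 104)**2 = (1/((16 + 41)/(9 - 74)) + 104)**2 = (1/(57/(-65)) + 104)**2 = (1/(57*(-1/65)) + 104)**2 = (1/(-57/65) + 104)**2 = (-65/57 + 104)**2 = (5863/57)**2 = 34374769/3249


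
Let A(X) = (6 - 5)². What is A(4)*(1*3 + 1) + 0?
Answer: 4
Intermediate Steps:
A(X) = 1 (A(X) = 1² = 1)
A(4)*(1*3 + 1) + 0 = 1*(1*3 + 1) + 0 = 1*(3 + 1) + 0 = 1*4 + 0 = 4 + 0 = 4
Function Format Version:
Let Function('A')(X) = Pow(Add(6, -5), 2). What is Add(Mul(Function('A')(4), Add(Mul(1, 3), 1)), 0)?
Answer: 4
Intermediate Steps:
Function('A')(X) = 1 (Function('A')(X) = Pow(1, 2) = 1)
Add(Mul(Function('A')(4), Add(Mul(1, 3), 1)), 0) = Add(Mul(1, Add(Mul(1, 3), 1)), 0) = Add(Mul(1, Add(3, 1)), 0) = Add(Mul(1, 4), 0) = Add(4, 0) = 4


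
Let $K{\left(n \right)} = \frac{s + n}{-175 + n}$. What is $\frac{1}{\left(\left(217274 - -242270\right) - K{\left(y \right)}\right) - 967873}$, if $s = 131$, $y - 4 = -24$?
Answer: $- \frac{65}{33041348} \approx -1.9672 \cdot 10^{-6}$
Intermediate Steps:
$y = -20$ ($y = 4 - 24 = -20$)
$K{\left(n \right)} = \frac{131 + n}{-175 + n}$
$\frac{1}{\left(\left(217274 - -242270\right) - K{\left(y \right)}\right) - 967873} = \frac{1}{\left(\left(217274 - -242270\right) - \frac{131 - 20}{-175 - 20}\right) - 967873} = \frac{1}{\left(\left(217274 + 242270\right) - \frac{1}{-195} \cdot 111\right) - 967873} = \frac{1}{\left(459544 - \left(- \frac{1}{195}\right) 111\right) - 967873} = \frac{1}{\left(459544 - - \frac{37}{65}\right) - 967873} = \frac{1}{\left(459544 + \frac{37}{65}\right) - 967873} = \frac{1}{\frac{29870397}{65} - 967873} = \frac{1}{- \frac{33041348}{65}} = - \frac{65}{33041348}$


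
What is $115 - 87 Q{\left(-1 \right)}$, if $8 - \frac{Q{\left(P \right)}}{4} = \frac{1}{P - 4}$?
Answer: $- \frac{13693}{5} \approx -2738.6$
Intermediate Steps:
$Q{\left(P \right)} = 32 - \frac{4}{-4 + P}$ ($Q{\left(P \right)} = 32 - \frac{4}{P - 4} = 32 - \frac{4}{-4 + P}$)
$115 - 87 Q{\left(-1 \right)} = 115 - 87 \frac{4 \left(-33 + 8 \left(-1\right)\right)}{-4 - 1} = 115 - 87 \frac{4 \left(-33 - 8\right)}{-5} = 115 - 87 \cdot 4 \left(- \frac{1}{5}\right) \left(-41\right) = 115 - \frac{14268}{5} = - \frac{13693}{5}$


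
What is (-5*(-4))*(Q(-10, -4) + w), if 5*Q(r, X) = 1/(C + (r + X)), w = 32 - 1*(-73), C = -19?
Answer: 69296/33 ≈ 2099.9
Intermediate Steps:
w = 105 (w = 32 + 73 = 105)
Q(r, X) = 1/(5*(-19 + X + r)) (Q(r, X) = 1/(5*(-19 + (r + X))) = 1/(5*(-19 + (X + r))) = 1/(5*(-19 + X + r)))
(-5*(-4))*(Q(-10, -4) + w) = (-5*(-4))*(1/(5*(-19 - 4 - 10)) + 105) = 20*((1/5)/(-33) + 105) = 20*((1/5)*(-1/33) + 105) = 20*(-1/165 + 105) = 20*(17324/165) = 69296/33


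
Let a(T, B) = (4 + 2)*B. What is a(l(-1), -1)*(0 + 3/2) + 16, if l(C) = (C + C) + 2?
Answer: 7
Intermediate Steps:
l(C) = 2 + 2*C (l(C) = 2*C + 2 = 2 + 2*C)
a(T, B) = 6*B
a(l(-1), -1)*(0 + 3/2) + 16 = (6*(-1))*(0 + 3/2) + 16 = -6*(0 + 3*(½)) + 16 = -6*(0 + 3/2) + 16 = -6*3/2 + 16 = -9 + 16 = 7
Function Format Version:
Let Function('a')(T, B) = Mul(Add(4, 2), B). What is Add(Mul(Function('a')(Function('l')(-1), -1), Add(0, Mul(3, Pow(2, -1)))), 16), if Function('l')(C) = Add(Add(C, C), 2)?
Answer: 7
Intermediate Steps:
Function('l')(C) = Add(2, Mul(2, C)) (Function('l')(C) = Add(Mul(2, C), 2) = Add(2, Mul(2, C)))
Function('a')(T, B) = Mul(6, B)
Add(Mul(Function('a')(Function('l')(-1), -1), Add(0, Mul(3, Pow(2, -1)))), 16) = Add(Mul(Mul(6, -1), Add(0, Mul(3, Pow(2, -1)))), 16) = Add(Mul(-6, Add(0, Mul(3, Rational(1, 2)))), 16) = Add(Mul(-6, Add(0, Rational(3, 2))), 16) = Add(Mul(-6, Rational(3, 2)), 16) = Add(-9, 16) = 7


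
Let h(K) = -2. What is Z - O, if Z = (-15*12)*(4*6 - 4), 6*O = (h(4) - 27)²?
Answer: -22441/6 ≈ -3740.2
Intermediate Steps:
O = 841/6 (O = (-2 - 27)²/6 = (⅙)*(-29)² = (⅙)*841 = 841/6 ≈ 140.17)
Z = -3600 (Z = -180*(24 - 4) = -180*20 = -3600)
Z - O = -3600 - 1*841/6 = -3600 - 841/6 = -22441/6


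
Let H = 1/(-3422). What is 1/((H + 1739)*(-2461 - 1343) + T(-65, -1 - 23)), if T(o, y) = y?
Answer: -1711/11318571078 ≈ -1.5117e-7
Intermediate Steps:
H = -1/3422 ≈ -0.00029223
1/((H + 1739)*(-2461 - 1343) + T(-65, -1 - 23)) = 1/((-1/3422 + 1739)*(-2461 - 1343) + (-1 - 23)) = 1/((5950857/3422)*(-3804) - 24) = 1/(-11318530014/1711 - 24) = 1/(-11318571078/1711) = -1711/11318571078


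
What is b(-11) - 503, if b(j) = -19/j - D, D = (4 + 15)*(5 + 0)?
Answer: -6559/11 ≈ -596.27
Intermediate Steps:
D = 95 (D = 19*5 = 95)
b(j) = -95 - 19/j (b(j) = -19/j - 1*95 = -19/j - 95 = -95 - 19/j)
b(-11) - 503 = (-95 - 19/(-11)) - 503 = (-95 - 19*(-1/11)) - 503 = (-95 + 19/11) - 503 = -1026/11 - 503 = -6559/11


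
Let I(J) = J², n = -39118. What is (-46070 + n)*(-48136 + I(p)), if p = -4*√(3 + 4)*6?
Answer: 3757131552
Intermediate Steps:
p = -24*√7 (p = -4*√7*6 = -24*√7 ≈ -63.498)
(-46070 + n)*(-48136 + I(p)) = (-46070 - 39118)*(-48136 + (-24*√7)²) = -85188*(-48136 + 4032) = -85188*(-44104) = 3757131552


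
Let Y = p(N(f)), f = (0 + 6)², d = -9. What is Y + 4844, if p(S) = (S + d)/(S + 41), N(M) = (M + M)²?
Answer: 1012603/209 ≈ 4845.0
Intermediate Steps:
f = 36 (f = 6² = 36)
N(M) = 4*M² (N(M) = (2*M)² = 4*M²)
p(S) = (-9 + S)/(41 + S) (p(S) = (S - 9)/(S + 41) = (-9 + S)/(41 + S))
Y = 207/209 (Y = (-9 + 4*36²)/(41 + 4*36²) = (-9 + 4*1296)/(41 + 4*1296) = (-9 + 5184)/(41 + 5184) = 5175/5225 = (1/5225)*5175 = 207/209 ≈ 0.99043)
Y + 4844 = 207/209 + 4844 = 1012603/209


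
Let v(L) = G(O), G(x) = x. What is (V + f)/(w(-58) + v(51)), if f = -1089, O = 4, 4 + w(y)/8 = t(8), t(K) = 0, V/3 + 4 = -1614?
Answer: 849/4 ≈ 212.25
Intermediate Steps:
V = -4854 (V = -12 + 3*(-1614) = -12 - 4842 = -4854)
w(y) = -32 (w(y) = -32 + 8*0 = -32 + 0 = -32)
v(L) = 4
(V + f)/(w(-58) + v(51)) = (-4854 - 1089)/(-32 + 4) = -5943/(-28) = -5943*(-1/28) = 849/4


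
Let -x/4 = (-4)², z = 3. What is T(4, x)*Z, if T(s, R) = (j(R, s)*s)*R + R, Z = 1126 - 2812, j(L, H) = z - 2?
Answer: 539520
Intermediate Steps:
j(L, H) = 1 (j(L, H) = 3 - 2 = 1)
x = -64 (x = -4*(-4)² = -4*16 = -64)
Z = -1686
T(s, R) = R + R*s (T(s, R) = (1*s)*R + R = s*R + R = R*s + R = R + R*s)
T(4, x)*Z = -64*(1 + 4)*(-1686) = -64*5*(-1686) = -320*(-1686) = 539520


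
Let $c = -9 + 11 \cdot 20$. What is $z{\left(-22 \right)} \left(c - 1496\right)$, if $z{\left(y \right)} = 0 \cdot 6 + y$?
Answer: $28270$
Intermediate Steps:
$z{\left(y \right)} = y$ ($z{\left(y \right)} = 0 + y = y$)
$c = 211$ ($c = -9 + 220 = 211$)
$z{\left(-22 \right)} \left(c - 1496\right) = - 22 \left(211 - 1496\right) = \left(-22\right) \left(-1285\right) = 28270$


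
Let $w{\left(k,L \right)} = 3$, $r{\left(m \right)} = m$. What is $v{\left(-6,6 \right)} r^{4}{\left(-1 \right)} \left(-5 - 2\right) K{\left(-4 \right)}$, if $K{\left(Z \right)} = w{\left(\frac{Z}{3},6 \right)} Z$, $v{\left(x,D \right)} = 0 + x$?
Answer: $-504$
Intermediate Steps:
$v{\left(x,D \right)} = x$
$K{\left(Z \right)} = 3 Z$
$v{\left(-6,6 \right)} r^{4}{\left(-1 \right)} \left(-5 - 2\right) K{\left(-4 \right)} = - 6 \left(-1\right)^{4} \left(-5 - 2\right) 3 \left(-4\right) = \left(-6\right) 1 \left(\left(-7\right) \left(-12\right)\right) = \left(-6\right) 84 = -504$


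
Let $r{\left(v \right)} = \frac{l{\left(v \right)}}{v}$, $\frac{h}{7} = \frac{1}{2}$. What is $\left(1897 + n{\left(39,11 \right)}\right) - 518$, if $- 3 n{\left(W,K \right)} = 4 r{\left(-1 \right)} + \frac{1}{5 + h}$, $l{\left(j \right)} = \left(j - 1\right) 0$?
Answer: $\frac{70327}{51} \approx 1379.0$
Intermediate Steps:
$l{\left(j \right)} = 0$ ($l{\left(j \right)} = \left(-1 + j\right) 0 = 0$)
$h = \frac{7}{2} \approx 3.5$
$r{\left(v \right)} = 0$ ($r{\left(v \right)} = \frac{0}{v} = 0$)
$n{\left(W,K \right)} = - \frac{2}{51}$ ($n{\left(W,K \right)} = - \frac{4 \cdot 0 + \frac{1}{5 + \frac{7}{2}}}{3} = - \frac{0 + \frac{1}{\frac{17}{2}}}{3} = - \frac{0 + \frac{2}{17}}{3} = \left(- \frac{1}{3}\right) \frac{2}{17} = - \frac{2}{51}$)
$\left(1897 + n{\left(39,11 \right)}\right) - 518 = \left(1897 - \frac{2}{51}\right) - 518 = \frac{96745}{51} - 518 = \frac{70327}{51}$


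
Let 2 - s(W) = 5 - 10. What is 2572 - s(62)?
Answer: 2565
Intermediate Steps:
s(W) = 7 (s(W) = 2 - (5 - 10) = 2 - 1*(-5) = 2 + 5 = 7)
2572 - s(62) = 2572 - 1*7 = 2572 - 7 = 2565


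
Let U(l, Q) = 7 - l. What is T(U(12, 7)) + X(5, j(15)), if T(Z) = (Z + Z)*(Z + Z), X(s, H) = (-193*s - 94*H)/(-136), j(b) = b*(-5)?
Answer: 7515/136 ≈ 55.257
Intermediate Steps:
j(b) = -5*b
X(s, H) = 47*H/68 + 193*s/136 (X(s, H) = (-193*s - 94*H)*(-1/136) = 47*H/68 + 193*s/136)
T(Z) = 4*Z**2 (T(Z) = (2*Z)*(2*Z) = 4*Z**2)
T(U(12, 7)) + X(5, j(15)) = 4*(7 - 1*12)**2 + (47*(-5*15)/68 + (193/136)*5) = 4*(7 - 12)**2 + ((47/68)*(-75) + 965/136) = 4*(-5)**2 + (-3525/68 + 965/136) = 4*25 - 6085/136 = 100 - 6085/136 = 7515/136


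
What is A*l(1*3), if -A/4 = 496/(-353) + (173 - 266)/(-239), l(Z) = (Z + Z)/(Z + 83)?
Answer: 1028580/3627781 ≈ 0.28353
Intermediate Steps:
l(Z) = 2*Z/(83 + Z) (l(Z) = (2*Z)/(83 + Z) = 2*Z/(83 + Z))
A = 342860/84367 (A = -4*(496/(-353) + (173 - 266)/(-239)) = -4*(496*(-1/353) - 93*(-1/239)) = -4*(-496/353 + 93/239) = -4*(-85715/84367) = 342860/84367 ≈ 4.0639)
A*l(1*3) = 342860*(2*(1*3)/(83 + 1*3))/84367 = 342860*(2*3/(83 + 3))/84367 = 342860*(2*3/86)/84367 = 342860*(2*3*(1/86))/84367 = (342860/84367)*(3/43) = 1028580/3627781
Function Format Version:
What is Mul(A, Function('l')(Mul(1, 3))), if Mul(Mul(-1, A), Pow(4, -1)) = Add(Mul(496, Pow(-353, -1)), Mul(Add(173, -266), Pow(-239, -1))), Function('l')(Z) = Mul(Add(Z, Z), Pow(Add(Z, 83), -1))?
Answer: Rational(1028580, 3627781) ≈ 0.28353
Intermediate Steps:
Function('l')(Z) = Mul(2, Z, Pow(Add(83, Z), -1)) (Function('l')(Z) = Mul(Mul(2, Z), Pow(Add(83, Z), -1)) = Mul(2, Z, Pow(Add(83, Z), -1)))
A = Rational(342860, 84367) (A = Mul(-4, Add(Mul(496, Pow(-353, -1)), Mul(Add(173, -266), Pow(-239, -1)))) = Mul(-4, Add(Mul(496, Rational(-1, 353)), Mul(-93, Rational(-1, 239)))) = Mul(-4, Add(Rational(-496, 353), Rational(93, 239))) = Mul(-4, Rational(-85715, 84367)) = Rational(342860, 84367) ≈ 4.0639)
Mul(A, Function('l')(Mul(1, 3))) = Mul(Rational(342860, 84367), Mul(2, Mul(1, 3), Pow(Add(83, Mul(1, 3)), -1))) = Mul(Rational(342860, 84367), Mul(2, 3, Pow(Add(83, 3), -1))) = Mul(Rational(342860, 84367), Mul(2, 3, Pow(86, -1))) = Mul(Rational(342860, 84367), Mul(2, 3, Rational(1, 86))) = Mul(Rational(342860, 84367), Rational(3, 43)) = Rational(1028580, 3627781)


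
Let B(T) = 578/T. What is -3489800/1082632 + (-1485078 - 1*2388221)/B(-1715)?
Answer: 898950749698215/78220162 ≈ 1.1493e+7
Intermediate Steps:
-3489800/1082632 + (-1485078 - 1*2388221)/B(-1715) = -3489800/1082632 + (-1485078 - 1*2388221)/((578/(-1715))) = -3489800*1/1082632 + (-1485078 - 2388221)/((578*(-1/1715))) = -436225/135329 - 3873299/(-578/1715) = -436225/135329 - 3873299*(-1715/578) = -436225/135329 + 6642707785/578 = 898950749698215/78220162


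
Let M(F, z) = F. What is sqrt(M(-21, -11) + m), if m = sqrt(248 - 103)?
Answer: sqrt(-21 + sqrt(145)) ≈ 2.9931*I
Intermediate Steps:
m = sqrt(145) ≈ 12.042
sqrt(M(-21, -11) + m) = sqrt(-21 + sqrt(145))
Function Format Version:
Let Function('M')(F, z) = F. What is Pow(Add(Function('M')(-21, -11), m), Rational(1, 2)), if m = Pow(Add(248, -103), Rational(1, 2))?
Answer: Pow(Add(-21, Pow(145, Rational(1, 2))), Rational(1, 2)) ≈ Mul(2.9931, I)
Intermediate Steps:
m = Pow(145, Rational(1, 2)) ≈ 12.042
Pow(Add(Function('M')(-21, -11), m), Rational(1, 2)) = Pow(Add(-21, Pow(145, Rational(1, 2))), Rational(1, 2))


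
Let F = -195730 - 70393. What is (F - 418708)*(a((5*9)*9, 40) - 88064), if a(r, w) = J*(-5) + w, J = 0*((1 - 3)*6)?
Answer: 60281563944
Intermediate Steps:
J = 0 (J = 0*(-2*6) = 0*(-12) = 0)
a(r, w) = w (a(r, w) = 0*(-5) + w = 0 + w = w)
F = -266123
(F - 418708)*(a((5*9)*9, 40) - 88064) = (-266123 - 418708)*(40 - 88064) = -684831*(-88024) = 60281563944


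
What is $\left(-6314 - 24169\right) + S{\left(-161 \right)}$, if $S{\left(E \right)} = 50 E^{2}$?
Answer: $1265567$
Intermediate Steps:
$\left(-6314 - 24169\right) + S{\left(-161 \right)} = \left(-6314 - 24169\right) + 50 \left(-161\right)^{2} = -30483 + 50 \cdot 25921 = -30483 + 1296050 = 1265567$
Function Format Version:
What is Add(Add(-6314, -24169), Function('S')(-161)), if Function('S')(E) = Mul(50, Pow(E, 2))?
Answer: 1265567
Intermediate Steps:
Add(Add(-6314, -24169), Function('S')(-161)) = Add(Add(-6314, -24169), Mul(50, Pow(-161, 2))) = Add(-30483, Mul(50, 25921)) = Add(-30483, 1296050) = 1265567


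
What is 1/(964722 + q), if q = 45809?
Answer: 1/1010531 ≈ 9.8958e-7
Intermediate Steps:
1/(964722 + q) = 1/(964722 + 45809) = 1/1010531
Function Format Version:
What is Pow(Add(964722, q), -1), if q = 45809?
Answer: Rational(1, 1010531) ≈ 9.8958e-7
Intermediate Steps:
Pow(Add(964722, q), -1) = Pow(Add(964722, 45809), -1) = Pow(1010531, -1) = Rational(1, 1010531)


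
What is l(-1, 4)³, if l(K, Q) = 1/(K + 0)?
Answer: -1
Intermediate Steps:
l(K, Q) = 1/K
l(-1, 4)³ = (1/(-1))³ = (-1)³ = -1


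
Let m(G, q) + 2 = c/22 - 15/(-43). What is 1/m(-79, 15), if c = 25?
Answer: -946/487 ≈ -1.9425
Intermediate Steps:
m(G, q) = -487/946 (m(G, q) = -2 + (25/22 - 15/(-43)) = -2 + (25*(1/22) - 15*(-1/43)) = -2 + (25/22 + 15/43) = -2 + 1405/946 = -487/946)
1/m(-79, 15) = 1/(-487/946) = -946/487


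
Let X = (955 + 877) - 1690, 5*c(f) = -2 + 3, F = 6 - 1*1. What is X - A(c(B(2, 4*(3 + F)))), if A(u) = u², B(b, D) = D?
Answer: 3549/25 ≈ 141.96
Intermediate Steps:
F = 5 (F = 6 - 1 = 5)
c(f) = ⅕ (c(f) = (-2 + 3)/5 = (⅕)*1 = ⅕)
X = 142 (X = 1832 - 1690 = 142)
X - A(c(B(2, 4*(3 + F)))) = 142 - (⅕)² = 142 - 1*1/25 = 142 - 1/25 = 3549/25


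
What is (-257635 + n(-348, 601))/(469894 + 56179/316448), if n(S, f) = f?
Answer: -27112631744/49565690897 ≈ -0.54700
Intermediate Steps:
(-257635 + n(-348, 601))/(469894 + 56179/316448) = (-257635 + 601)/(469894 + 56179/316448) = -257034/(469894 + 56179*(1/316448)) = -257034/(469894 + 56179/316448) = -257034/148697072691/316448 = -257034*316448/148697072691 = -27112631744/49565690897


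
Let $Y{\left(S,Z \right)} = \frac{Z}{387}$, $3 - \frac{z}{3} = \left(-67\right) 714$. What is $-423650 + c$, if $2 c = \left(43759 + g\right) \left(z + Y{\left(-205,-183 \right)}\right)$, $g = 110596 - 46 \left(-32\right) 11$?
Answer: $\frac{526244516397}{43} \approx 1.2238 \cdot 10^{10}$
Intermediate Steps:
$g = 126788$ ($g = 110596 - \left(-1472\right) 11 = 110596 - -16192 = 110596 + 16192 = 126788$)
$z = 143523$ ($z = 9 - 3 \left(\left(-67\right) 714\right) = 9 - -143514 = 9 + 143514 = 143523$)
$Y{\left(S,Z \right)} = \frac{Z}{387}$ ($Y{\left(S,Z \right)} = Z \frac{1}{387} = \frac{Z}{387}$)
$c = \frac{526262733347}{43}$ ($c = \frac{\left(43759 + 126788\right) \left(143523 + \frac{1}{387} \left(-183\right)\right)}{2} = \frac{170547 \left(143523 - \frac{61}{129}\right)}{2} = \frac{170547 \cdot \frac{18514406}{129}}{2} = \frac{1}{2} \cdot \frac{1052525466694}{43} = \frac{526262733347}{43} \approx 1.2239 \cdot 10^{10}$)
$-423650 + c = -423650 + \frac{526262733347}{43} = \frac{526244516397}{43}$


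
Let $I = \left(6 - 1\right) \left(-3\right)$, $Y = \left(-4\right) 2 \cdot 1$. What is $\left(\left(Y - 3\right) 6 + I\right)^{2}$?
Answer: $6561$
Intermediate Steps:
$Y = -8$ ($Y = \left(-8\right) 1 = -8$)
$I = -15$ ($I = 5 \left(-3\right) = -15$)
$\left(\left(Y - 3\right) 6 + I\right)^{2} = \left(\left(-8 - 3\right) 6 - 15\right)^{2} = \left(\left(-11\right) 6 - 15\right)^{2} = \left(-66 - 15\right)^{2} = \left(-81\right)^{2} = 6561$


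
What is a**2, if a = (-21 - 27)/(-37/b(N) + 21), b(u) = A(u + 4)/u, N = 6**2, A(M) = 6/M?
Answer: 256/8720209 ≈ 2.9357e-5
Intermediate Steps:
N = 36
b(u) = 6/(u*(4 + u)) (b(u) = (6/(u + 4))/u = (6/(4 + u))/u = 6/(u*(4 + u)))
a = 16/2953 (a = (-21 - 27)/(-37/(6/(36*(4 + 36))) + 21) = -48/(-37/(6*(1/36)/40) + 21) = -48/(-37/(6*(1/36)*(1/40)) + 21) = -48/(-37/1/240 + 21) = -48/(-37*240 + 21) = -48/(-8880 + 21) = -48/(-8859) = -48*(-1/8859) = 16/2953 ≈ 0.0054182)
a**2 = (16/2953)**2 = 256/8720209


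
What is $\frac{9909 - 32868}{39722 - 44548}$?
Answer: $\frac{22959}{4826} \approx 4.7574$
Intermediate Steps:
$\frac{9909 - 32868}{39722 - 44548} = - \frac{22959}{-4826} = \left(-22959\right) \left(- \frac{1}{4826}\right) = \frac{22959}{4826}$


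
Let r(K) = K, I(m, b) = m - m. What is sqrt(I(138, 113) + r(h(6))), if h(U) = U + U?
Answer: 2*sqrt(3) ≈ 3.4641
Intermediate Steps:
I(m, b) = 0
h(U) = 2*U
sqrt(I(138, 113) + r(h(6))) = sqrt(0 + 2*6) = sqrt(0 + 12) = sqrt(12) = 2*sqrt(3)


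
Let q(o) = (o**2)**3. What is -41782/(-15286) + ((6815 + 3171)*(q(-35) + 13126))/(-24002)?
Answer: -70151472467294858/91723643 ≈ -7.6481e+8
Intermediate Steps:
q(o) = o**6
-41782/(-15286) + ((6815 + 3171)*(q(-35) + 13126))/(-24002) = -41782/(-15286) + ((6815 + 3171)*((-35)**6 + 13126))/(-24002) = -41782*(-1/15286) + (9986*(1838265625 + 13126))*(-1/24002) = 20891/7643 + (9986*1838278751)*(-1/24002) = 20891/7643 + 18357051607486*(-1/24002) = 20891/7643 - 9178525803743/12001 = -70151472467294858/91723643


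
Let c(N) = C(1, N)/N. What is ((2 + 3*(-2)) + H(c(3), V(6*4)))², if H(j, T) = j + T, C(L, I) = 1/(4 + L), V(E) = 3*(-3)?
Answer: 37636/225 ≈ 167.27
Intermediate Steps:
V(E) = -9
c(N) = 1/(5*N) (c(N) = 1/((4 + 1)*N) = 1/(5*N))
H(j, T) = T + j
((2 + 3*(-2)) + H(c(3), V(6*4)))² = ((2 + 3*(-2)) + (-9 + (⅕)/3))² = ((2 - 6) + (-9 + (⅕)*(⅓)))² = (-4 + (-9 + 1/15))² = (-4 - 134/15)² = (-194/15)² = 37636/225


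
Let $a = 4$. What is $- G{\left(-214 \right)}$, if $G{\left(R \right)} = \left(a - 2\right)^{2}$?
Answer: $-4$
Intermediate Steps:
$G{\left(R \right)} = 4$ ($G{\left(R \right)} = \left(4 - 2\right)^{2} = 2^{2} = 4$)
$- G{\left(-214 \right)} = \left(-1\right) 4 = -4$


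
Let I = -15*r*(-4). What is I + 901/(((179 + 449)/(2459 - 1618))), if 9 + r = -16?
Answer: -184259/628 ≈ -293.41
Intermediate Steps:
r = -25 (r = -9 - 16 = -25)
I = -1500 (I = -15*(-25)*(-4) = 375*(-4) = -1500)
I + 901/(((179 + 449)/(2459 - 1618))) = -1500 + 901/(((179 + 449)/(2459 - 1618))) = -1500 + 901/((628/841)) = -1500 + 901/((628*(1/841))) = -1500 + 901/(628/841) = -1500 + 901*(841/628) = -1500 + 757741/628 = -184259/628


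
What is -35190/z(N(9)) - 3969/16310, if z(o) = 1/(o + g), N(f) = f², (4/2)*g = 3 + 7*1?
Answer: -7051372767/2330 ≈ -3.0263e+6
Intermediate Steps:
g = 5 (g = (3 + 7*1)/2 = (3 + 7)/2 = (½)*10 = 5)
z(o) = 1/(5 + o) (z(o) = 1/(o + 5) = 1/(5 + o))
-35190/z(N(9)) - 3969/16310 = -35190/(1/(5 + 9²)) - 3969/16310 = -35190/(1/(5 + 81)) - 3969*1/16310 = -35190/(1/86) - 567/2330 = -35190/1/86 - 567/2330 = -35190*86 - 567/2330 = -3026340 - 567/2330 = -7051372767/2330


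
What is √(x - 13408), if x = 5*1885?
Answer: I*√3983 ≈ 63.111*I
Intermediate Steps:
x = 9425
√(x - 13408) = √(9425 - 13408) = √(-3983) = I*√3983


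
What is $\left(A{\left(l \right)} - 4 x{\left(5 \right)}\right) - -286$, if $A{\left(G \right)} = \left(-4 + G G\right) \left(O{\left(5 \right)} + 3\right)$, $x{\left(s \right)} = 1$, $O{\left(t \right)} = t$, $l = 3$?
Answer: $322$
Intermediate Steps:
$A{\left(G \right)} = -32 + 8 G^{2}$ ($A{\left(G \right)} = \left(-4 + G G\right) \left(5 + 3\right) = \left(-4 + G^{2}\right) 8 = -32 + 8 G^{2}$)
$\left(A{\left(l \right)} - 4 x{\left(5 \right)}\right) - -286 = \left(\left(-32 + 8 \cdot 3^{2}\right) - 4\right) - -286 = \left(\left(-32 + 8 \cdot 9\right) - 4\right) + 286 = \left(\left(-32 + 72\right) - 4\right) + 286 = \left(40 - 4\right) + 286 = 36 + 286 = 322$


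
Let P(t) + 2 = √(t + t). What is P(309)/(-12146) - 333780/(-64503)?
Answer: 675703481/130575573 - √618/12146 ≈ 5.1728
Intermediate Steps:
P(t) = -2 + √2*√t (P(t) = -2 + √(t + t) = -2 + √(2*t) = -2 + √2*√t)
P(309)/(-12146) - 333780/(-64503) = (-2 + √2*√309)/(-12146) - 333780/(-64503) = (-2 + √618)*(-1/12146) - 333780*(-1/64503) = (1/6073 - √618/12146) + 111260/21501 = 675703481/130575573 - √618/12146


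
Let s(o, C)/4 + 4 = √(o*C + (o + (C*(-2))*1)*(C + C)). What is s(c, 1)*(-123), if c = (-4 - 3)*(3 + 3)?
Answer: 1968 - 492*I*√130 ≈ 1968.0 - 5609.7*I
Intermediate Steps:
c = -42 (c = -7*6 = -42)
s(o, C) = -16 + 4*√(C*o + 2*C*(o - 2*C)) (s(o, C) = -16 + 4*√(o*C + (o + (C*(-2))*1)*(C + C)) = -16 + 4*√(C*o + (o - 2*C*1)*(2*C)) = -16 + 4*√(C*o + (o - 2*C)*(2*C)) = -16 + 4*√(C*o + 2*C*(o - 2*C)))
s(c, 1)*(-123) = (-16 + 4*√(1*(-4*1 + 3*(-42))))*(-123) = (-16 + 4*√(1*(-4 - 126)))*(-123) = (-16 + 4*√(1*(-130)))*(-123) = (-16 + 4*√(-130))*(-123) = (-16 + 4*(I*√130))*(-123) = (-16 + 4*I*√130)*(-123) = 1968 - 492*I*√130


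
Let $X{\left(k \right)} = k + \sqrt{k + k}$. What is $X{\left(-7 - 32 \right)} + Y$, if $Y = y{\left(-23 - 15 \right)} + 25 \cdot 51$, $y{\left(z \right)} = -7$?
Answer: $1229 + i \sqrt{78} \approx 1229.0 + 8.8318 i$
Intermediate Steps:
$X{\left(k \right)} = k + \sqrt{2} \sqrt{k}$ ($X{\left(k \right)} = k + \sqrt{2 k} = k + \sqrt{2} \sqrt{k}$)
$Y = 1268$ ($Y = -7 + 25 \cdot 51 = -7 + 1275 = 1268$)
$X{\left(-7 - 32 \right)} + Y = \left(\left(-7 - 32\right) + \sqrt{2} \sqrt{-7 - 32}\right) + 1268 = \left(-39 + \sqrt{2} \sqrt{-39}\right) + 1268 = \left(-39 + \sqrt{2} i \sqrt{39}\right) + 1268 = \left(-39 + i \sqrt{78}\right) + 1268 = 1229 + i \sqrt{78}$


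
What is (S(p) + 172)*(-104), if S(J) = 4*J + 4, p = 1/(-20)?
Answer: -91416/5 ≈ -18283.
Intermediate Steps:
p = -1/20 ≈ -0.050000
S(J) = 4 + 4*J
(S(p) + 172)*(-104) = ((4 + 4*(-1/20)) + 172)*(-104) = ((4 - ⅕) + 172)*(-104) = (19/5 + 172)*(-104) = (879/5)*(-104) = -91416/5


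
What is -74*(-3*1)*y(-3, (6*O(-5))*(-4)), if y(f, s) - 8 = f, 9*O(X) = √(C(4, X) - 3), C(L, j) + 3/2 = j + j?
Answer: 1110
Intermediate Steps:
C(L, j) = -3/2 + 2*j (C(L, j) = -3/2 + (j + j) = -3/2 + 2*j)
O(X) = √(-9/2 + 2*X)/9 (O(X) = √((-3/2 + 2*X) - 3)/9 = √(-9/2 + 2*X)/9)
y(f, s) = 8 + f
-74*(-3*1)*y(-3, (6*O(-5))*(-4)) = -74*(-3*1)*(8 - 3) = -(-222)*5 = -74*(-15) = 1110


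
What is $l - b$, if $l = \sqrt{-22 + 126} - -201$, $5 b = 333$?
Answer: $\frac{672}{5} + 2 \sqrt{26} \approx 144.6$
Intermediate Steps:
$b = \frac{333}{5}$ ($b = \frac{1}{5} \cdot 333 = \frac{333}{5} \approx 66.6$)
$l = 201 + 2 \sqrt{26}$ ($l = \sqrt{104} + 201 = 2 \sqrt{26} + 201 = 201 + 2 \sqrt{26} \approx 211.2$)
$l - b = \left(201 + 2 \sqrt{26}\right) - \frac{333}{5} = \frac{672}{5} + 2 \sqrt{26}$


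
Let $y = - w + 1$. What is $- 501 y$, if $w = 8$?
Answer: $3507$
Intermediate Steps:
$y = -7$ ($y = \left(-1\right) 8 + 1 = -8 + 1 = -7$)
$- 501 y = \left(-501\right) \left(-7\right) = 3507$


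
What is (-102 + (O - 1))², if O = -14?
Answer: 13689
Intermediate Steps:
(-102 + (O - 1))² = (-102 + (-14 - 1))² = (-102 - 15)² = (-117)² = 13689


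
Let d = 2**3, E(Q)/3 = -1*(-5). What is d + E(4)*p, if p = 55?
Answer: 833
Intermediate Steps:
E(Q) = 15 (E(Q) = 3*(-1*(-5)) = 3*5 = 15)
d = 8
d + E(4)*p = 8 + 15*55 = 8 + 825 = 833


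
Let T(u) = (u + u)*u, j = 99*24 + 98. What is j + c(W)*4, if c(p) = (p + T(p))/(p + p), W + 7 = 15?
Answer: 2508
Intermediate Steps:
W = 8 (W = -7 + 15 = 8)
j = 2474 (j = 2376 + 98 = 2474)
T(u) = 2*u**2 (T(u) = (2*u)*u = 2*u**2)
c(p) = (p + 2*p**2)/(2*p) (c(p) = (p + 2*p**2)/(p + p) = (p + 2*p**2)/((2*p)) = (p + 2*p**2)*(1/(2*p)) = (p + 2*p**2)/(2*p))
j + c(W)*4 = 2474 + (1/2 + 8)*4 = 2474 + (17/2)*4 = 2474 + 34 = 2508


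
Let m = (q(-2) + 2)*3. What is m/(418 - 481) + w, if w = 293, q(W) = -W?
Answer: 6149/21 ≈ 292.81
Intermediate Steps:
m = 12 (m = (-1*(-2) + 2)*3 = (2 + 2)*3 = 4*3 = 12)
m/(418 - 481) + w = 12/(418 - 481) + 293 = 12/(-63) + 293 = 12*(-1/63) + 293 = -4/21 + 293 = 6149/21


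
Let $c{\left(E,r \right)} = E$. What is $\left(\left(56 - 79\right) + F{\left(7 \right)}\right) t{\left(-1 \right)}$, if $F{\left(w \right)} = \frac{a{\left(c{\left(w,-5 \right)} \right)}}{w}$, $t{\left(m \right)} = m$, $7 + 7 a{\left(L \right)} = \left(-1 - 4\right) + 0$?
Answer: $\frac{1139}{49} \approx 23.245$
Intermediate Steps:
$a{\left(L \right)} = - \frac{12}{7}$ ($a{\left(L \right)} = -1 + \frac{\left(-1 - 4\right) + 0}{7} = -1 + \frac{-5 + 0}{7} = -1 + \frac{1}{7} \left(-5\right) = -1 - \frac{5}{7} = - \frac{12}{7}$)
$F{\left(w \right)} = - \frac{12}{7 w}$
$\left(\left(56 - 79\right) + F{\left(7 \right)}\right) t{\left(-1 \right)} = \left(\left(56 - 79\right) - \frac{12}{7 \cdot 7}\right) \left(-1\right) = \left(-23 - \frac{12}{49}\right) \left(-1\right) = \left(- \frac{1139}{49}\right) \left(-1\right) = \frac{1139}{49}$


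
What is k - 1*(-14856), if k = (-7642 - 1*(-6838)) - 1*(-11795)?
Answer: 25847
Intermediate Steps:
k = 10991 (k = (-7642 + 6838) + 11795 = -804 + 11795 = 10991)
k - 1*(-14856) = 10991 - 1*(-14856) = 10991 + 14856 = 25847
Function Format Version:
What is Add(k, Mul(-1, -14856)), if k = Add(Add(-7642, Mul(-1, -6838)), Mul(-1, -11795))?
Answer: 25847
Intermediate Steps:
k = 10991 (k = Add(Add(-7642, 6838), 11795) = Add(-804, 11795) = 10991)
Add(k, Mul(-1, -14856)) = Add(10991, Mul(-1, -14856)) = Add(10991, 14856) = 25847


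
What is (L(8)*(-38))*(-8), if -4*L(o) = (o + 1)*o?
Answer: -5472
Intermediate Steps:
L(o) = -o*(1 + o)/4 (L(o) = -(o + 1)*o/4 = -(1 + o)*o/4 = -o*(1 + o)/4)
(L(8)*(-38))*(-8) = (-¼*8*(1 + 8)*(-38))*(-8) = (-¼*8*9*(-38))*(-8) = -18*(-38)*(-8) = 684*(-8) = -5472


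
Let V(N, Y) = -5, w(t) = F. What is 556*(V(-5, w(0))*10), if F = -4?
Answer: -27800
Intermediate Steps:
w(t) = -4
556*(V(-5, w(0))*10) = 556*(-5*10) = 556*(-50) = -27800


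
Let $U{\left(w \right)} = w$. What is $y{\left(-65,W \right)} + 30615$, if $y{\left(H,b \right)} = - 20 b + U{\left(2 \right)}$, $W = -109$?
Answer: $32797$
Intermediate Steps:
$y{\left(H,b \right)} = 2 - 20 b$ ($y{\left(H,b \right)} = - 20 b + 2 = 2 - 20 b$)
$y{\left(-65,W \right)} + 30615 = \left(2 - -2180\right) + 30615 = \left(2 + 2180\right) + 30615 = 2182 + 30615 = 32797$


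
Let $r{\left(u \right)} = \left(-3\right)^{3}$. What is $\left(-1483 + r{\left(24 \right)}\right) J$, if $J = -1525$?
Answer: $2302750$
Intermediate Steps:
$r{\left(u \right)} = -27$
$\left(-1483 + r{\left(24 \right)}\right) J = \left(-1483 - 27\right) \left(-1525\right) = \left(-1510\right) \left(-1525\right) = 2302750$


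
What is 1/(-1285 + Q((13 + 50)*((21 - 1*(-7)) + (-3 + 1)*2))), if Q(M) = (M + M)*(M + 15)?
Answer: 1/4616363 ≈ 2.1662e-7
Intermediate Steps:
Q(M) = 2*M*(15 + M) (Q(M) = (2*M)*(15 + M) = 2*M*(15 + M))
1/(-1285 + Q((13 + 50)*((21 - 1*(-7)) + (-3 + 1)*2))) = 1/(-1285 + 2*((13 + 50)*((21 - 1*(-7)) + (-3 + 1)*2))*(15 + (13 + 50)*((21 - 1*(-7)) + (-3 + 1)*2))) = 1/(-1285 + 2*(63*((21 + 7) - 2*2))*(15 + 63*((21 + 7) - 2*2))) = 1/(-1285 + 2*(63*(28 - 4))*(15 + 63*(28 - 4))) = 1/(-1285 + 2*(63*24)*(15 + 63*24)) = 1/(-1285 + 2*1512*(15 + 1512)) = 1/(-1285 + 2*1512*1527) = 1/(-1285 + 4617648) = 1/4616363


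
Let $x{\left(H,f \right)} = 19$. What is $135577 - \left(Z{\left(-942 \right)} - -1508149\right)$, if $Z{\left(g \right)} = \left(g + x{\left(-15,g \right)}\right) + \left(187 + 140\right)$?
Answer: $-1371976$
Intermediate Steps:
$Z{\left(g \right)} = 346 + g$ ($Z{\left(g \right)} = \left(g + 19\right) + \left(187 + 140\right) = \left(19 + g\right) + 327 = 346 + g$)
$135577 - \left(Z{\left(-942 \right)} - -1508149\right) = 135577 - \left(\left(346 - 942\right) - -1508149\right) = 135577 - \left(-596 + 1508149\right) = 135577 - 1507553 = -1371976$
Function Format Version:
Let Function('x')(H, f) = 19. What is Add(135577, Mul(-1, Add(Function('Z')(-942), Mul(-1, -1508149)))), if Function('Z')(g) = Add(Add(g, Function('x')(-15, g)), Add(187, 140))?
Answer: -1371976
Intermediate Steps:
Function('Z')(g) = Add(346, g) (Function('Z')(g) = Add(Add(g, 19), Add(187, 140)) = Add(Add(19, g), 327) = Add(346, g))
Add(135577, Mul(-1, Add(Function('Z')(-942), Mul(-1, -1508149)))) = Add(135577, Mul(-1, Add(Add(346, -942), Mul(-1, -1508149)))) = Add(135577, Mul(-1, Add(-596, 1508149))) = Add(135577, Mul(-1, 1507553)) = Add(135577, -1507553) = -1371976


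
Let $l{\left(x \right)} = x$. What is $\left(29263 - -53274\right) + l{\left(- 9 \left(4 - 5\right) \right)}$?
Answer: $82546$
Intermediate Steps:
$\left(29263 - -53274\right) + l{\left(- 9 \left(4 - 5\right) \right)} = \left(29263 - -53274\right) - 9 \left(4 - 5\right) = \left(29263 + 53274\right) - -9 = 82537 + 9 = 82546$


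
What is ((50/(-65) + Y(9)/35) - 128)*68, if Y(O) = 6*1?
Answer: -3978816/455 ≈ -8744.7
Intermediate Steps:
Y(O) = 6
((50/(-65) + Y(9)/35) - 128)*68 = ((50/(-65) + 6/35) - 128)*68 = ((50*(-1/65) + 6*(1/35)) - 128)*68 = ((-10/13 + 6/35) - 128)*68 = (-272/455 - 128)*68 = -58512/455*68 = -3978816/455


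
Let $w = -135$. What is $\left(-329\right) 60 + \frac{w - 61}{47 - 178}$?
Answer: $- \frac{2585744}{131} \approx -19739.0$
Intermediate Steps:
$\left(-329\right) 60 + \frac{w - 61}{47 - 178} = \left(-329\right) 60 + \frac{-135 - 61}{47 - 178} = -19740 - \frac{196}{-131} = -19740 - - \frac{196}{131} = -19740 + \frac{196}{131} = - \frac{2585744}{131}$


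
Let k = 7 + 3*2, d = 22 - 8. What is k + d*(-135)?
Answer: -1877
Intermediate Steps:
d = 14
k = 13 (k = 7 + 6 = 13)
k + d*(-135) = 13 + 14*(-135) = 13 - 1890 = -1877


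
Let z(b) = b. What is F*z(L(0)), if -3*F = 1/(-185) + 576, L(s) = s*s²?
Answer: 0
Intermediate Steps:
L(s) = s³
F = -106559/555 (F = -(1/(-185) + 576)/3 = -(-1/185 + 576)/3 = -⅓*106559/185 = -106559/555 ≈ -192.00)
F*z(L(0)) = -106559/555*0³ = -106559/555*0 = 0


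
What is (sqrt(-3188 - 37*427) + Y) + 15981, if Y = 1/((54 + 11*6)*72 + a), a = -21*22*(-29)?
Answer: 352189279/22038 + I*sqrt(18987) ≈ 15981.0 + 137.79*I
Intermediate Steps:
a = 13398 (a = -462*(-29) = 13398)
Y = 1/22038 (Y = 1/((54 + 11*6)*72 + 13398) = 1/((54 + 66)*72 + 13398) = 1/(120*72 + 13398) = 1/(8640 + 13398) = 1/22038 ≈ 4.5376e-5)
(sqrt(-3188 - 37*427) + Y) + 15981 = (sqrt(-3188 - 37*427) + 1/22038) + 15981 = (sqrt(-3188 - 15799) + 1/22038) + 15981 = (sqrt(-18987) + 1/22038) + 15981 = (I*sqrt(18987) + 1/22038) + 15981 = (1/22038 + I*sqrt(18987)) + 15981 = 352189279/22038 + I*sqrt(18987)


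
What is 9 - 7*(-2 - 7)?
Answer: 72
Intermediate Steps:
9 - 7*(-2 - 7) = 9 - 7*(-9) = 9 + 63 = 72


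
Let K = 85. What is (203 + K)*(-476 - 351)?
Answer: -238176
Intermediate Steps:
(203 + K)*(-476 - 351) = (203 + 85)*(-476 - 351) = 288*(-827) = -238176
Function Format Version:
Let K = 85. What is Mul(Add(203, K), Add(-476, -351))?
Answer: -238176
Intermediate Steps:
Mul(Add(203, K), Add(-476, -351)) = Mul(Add(203, 85), Add(-476, -351)) = Mul(288, -827) = -238176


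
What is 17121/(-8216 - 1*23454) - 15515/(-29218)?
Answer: -2220332/231333515 ≈ -0.0095980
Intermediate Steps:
17121/(-8216 - 1*23454) - 15515/(-29218) = 17121/(-8216 - 23454) - 15515*(-1/29218) = 17121/(-31670) + 15515/29218 = 17121*(-1/31670) + 15515/29218 = -17121/31670 + 15515/29218 = -2220332/231333515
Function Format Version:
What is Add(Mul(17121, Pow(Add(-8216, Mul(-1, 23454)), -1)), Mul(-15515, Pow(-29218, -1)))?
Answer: Rational(-2220332, 231333515) ≈ -0.0095980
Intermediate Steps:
Add(Mul(17121, Pow(Add(-8216, Mul(-1, 23454)), -1)), Mul(-15515, Pow(-29218, -1))) = Add(Mul(17121, Pow(Add(-8216, -23454), -1)), Mul(-15515, Rational(-1, 29218))) = Add(Mul(17121, Pow(-31670, -1)), Rational(15515, 29218)) = Add(Mul(17121, Rational(-1, 31670)), Rational(15515, 29218)) = Add(Rational(-17121, 31670), Rational(15515, 29218)) = Rational(-2220332, 231333515)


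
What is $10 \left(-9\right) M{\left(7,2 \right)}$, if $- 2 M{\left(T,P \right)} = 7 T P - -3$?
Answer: $4545$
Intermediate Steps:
$M{\left(T,P \right)} = - \frac{3}{2} - \frac{7 P T}{2}$ ($M{\left(T,P \right)} = - \frac{7 T P - -3}{2} = - \frac{7 P T + \left(-1 + 4\right)}{2} = - \frac{7 P T + 3}{2} = - \frac{3 + 7 P T}{2} = - \frac{3}{2} - \frac{7 P T}{2}$)
$10 \left(-9\right) M{\left(7,2 \right)} = 10 \left(-9\right) \left(- \frac{3}{2} - 7 \cdot 7\right) = - 90 \left(- \frac{3}{2} - 49\right) = \left(-90\right) \left(- \frac{101}{2}\right) = 4545$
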